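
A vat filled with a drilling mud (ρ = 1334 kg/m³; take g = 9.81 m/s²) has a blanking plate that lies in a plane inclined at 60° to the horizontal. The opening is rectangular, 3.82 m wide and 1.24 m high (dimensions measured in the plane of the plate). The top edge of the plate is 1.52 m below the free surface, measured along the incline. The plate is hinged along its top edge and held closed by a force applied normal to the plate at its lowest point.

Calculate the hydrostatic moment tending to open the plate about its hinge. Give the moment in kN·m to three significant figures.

γ = ρg = 1334 × 9.81 / 1000 = 13.08654 kN/m³.
Let θ = 60° be the plate's angle to the horizontal; measure y along the incline from where the plane meets the free surface. Vertical depth h = y·sinθ with sinθ = 0.866025.
The centroid lies 1.24/2 = 0.62 m below the top edge, so y_c = 1.52 + 0.62 = 2.14 m and h_c = 2.14 × 0.866025 = 1.85329 m.
A = 3.82 × 1.24 = 4.7368 m².
Resultant F = γ·h_c·A = 13.08654 × 1.85329 × 4.7368 = 114.882 kN.
I_c = b·h³/12 = 3.82 × 1.24³/12 = 0.606942 m⁴.
Centre of pressure: y_p = y_c + I_c/(y_c·A) = 2.14 + 0.606942/(2.14 × 4.7368) = 2.14 + 0.0598754 = 2.19988 m along the plane.
The resultant acts 0.62 + 0.0598754 = 0.679875 m (along the plate) below the hinge at the top edge, so the moment about the hinge is M = F × 0.679875 = 114.882 × 0.679875 = 78.1054 kN·m.

M ≈ 78.1 kN·m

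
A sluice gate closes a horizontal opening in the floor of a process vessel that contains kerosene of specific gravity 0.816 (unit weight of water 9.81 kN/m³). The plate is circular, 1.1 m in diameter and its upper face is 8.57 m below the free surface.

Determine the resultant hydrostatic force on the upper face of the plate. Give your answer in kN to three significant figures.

γ = 0.816 × 9.81 = 8.00496 kN/m³.
The plate is horizontal, so pressure is uniform at p = γ·h = 8.00496 × 8.57 = 68.6025 kN/m².
A = π(0.55)² = 0.950332 m².
F = p·A = 68.6025 × 0.950332 = 65.1952 kN.

F ≈ 65.2 kN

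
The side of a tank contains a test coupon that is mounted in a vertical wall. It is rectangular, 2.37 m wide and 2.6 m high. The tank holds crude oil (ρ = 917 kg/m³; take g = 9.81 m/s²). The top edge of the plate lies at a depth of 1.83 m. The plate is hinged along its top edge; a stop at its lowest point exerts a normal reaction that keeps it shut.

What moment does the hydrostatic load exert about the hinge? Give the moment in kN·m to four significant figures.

γ = ρg = 917 × 9.81 / 1000 = 8.99577 kN/m³.
The centroid lies 2.6/2 = 1.3 m below the top edge, so the centroid depth is h_c = 1.83 + 1.3 = 3.13 m.
A = 2.37 × 2.6 = 6.162 m².
Resultant F = γ·h_c·A = 8.99577 × 3.13 × 6.162 = 173.502 kN.
I_c = b·h³/12 = 2.37 × 2.6³/12 = 3.47126 m⁴.
Centre of pressure: y_p = y_c + I_c/(y_c·A) = 3.13 + 3.47126/(3.13 × 6.162) = 3.13 + 0.179979 = 3.30998 m along the plane.
The resultant acts 1.3 + 0.179979 = 1.47998 m (along the plate) below the hinge at the top edge, so the moment about the hinge is M = F × 1.47998 = 173.502 × 1.47998 = 256.779 kN·m.

M ≈ 256.8 kN·m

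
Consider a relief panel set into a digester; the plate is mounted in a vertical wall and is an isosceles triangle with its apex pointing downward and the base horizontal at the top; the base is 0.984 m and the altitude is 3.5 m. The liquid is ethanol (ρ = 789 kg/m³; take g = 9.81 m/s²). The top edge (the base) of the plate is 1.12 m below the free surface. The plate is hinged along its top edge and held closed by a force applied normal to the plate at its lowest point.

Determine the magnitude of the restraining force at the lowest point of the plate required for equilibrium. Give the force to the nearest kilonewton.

γ = ρg = 789 × 9.81 / 1000 = 7.74009 kN/m³.
With the apex down, the centroid sits h/3 = 3.5/3 = 1.16667 m below the base (the top edge), so the centroid depth is h_c = 1.12 + 1.16667 = 2.28667 m.
A = ½ × 0.984 × 3.5 = 1.722 m².
Resultant F = γ·h_c·A = 7.74009 × 2.28667 × 1.722 = 30.4777 kN.
I_c = b·h³/36 = 0.984 × 3.5³/36 = 1.17192 m⁴.
Centre of pressure: y_p = y_c + I_c/(y_c·A) = 2.28667 + 1.17192/(2.28667 × 1.722) = 2.28667 + 0.297619 = 2.58429 m along the plane.
The resultant acts 1.16667 + 0.297619 = 1.46429 m (along the plate) below the hinge at the top edge, so the moment about the hinge is M = F × 1.46429 = 30.4777 × 1.46429 = 44.6282 kN·m.
A normal force at the bottom, 3.5 m from the hinge, must supply this moment: P = 44.6282/3.5 = 12.7509 kN.

P ≈ 13 kN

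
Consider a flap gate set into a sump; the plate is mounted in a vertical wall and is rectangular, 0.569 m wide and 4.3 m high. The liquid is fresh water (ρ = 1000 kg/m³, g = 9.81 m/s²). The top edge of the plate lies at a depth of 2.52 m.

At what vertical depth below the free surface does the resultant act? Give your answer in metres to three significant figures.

h_p = 5.00 m

γ = ρg = 1000 × 9.81 = 9810 N/m³ = 9.81 kN/m³.
The centroid lies 4.3/2 = 2.15 m below the top edge, so the centroid depth is h_c = 2.52 + 2.15 = 4.67 m.
A = 0.569 × 4.3 = 2.4467 m².
Resultant F = γ·h_c·A = 9.81 × 4.67 × 2.4467 = 112.09 kN.
I_c = b·h³/12 = 0.569 × 4.3³/12 = 3.76996 m⁴.
Centre of pressure: y_p = y_c + I_c/(y_c·A) = 4.67 + 3.76996/(4.67 × 2.4467) = 4.67 + 0.329943 = 4.99994 m along the plane.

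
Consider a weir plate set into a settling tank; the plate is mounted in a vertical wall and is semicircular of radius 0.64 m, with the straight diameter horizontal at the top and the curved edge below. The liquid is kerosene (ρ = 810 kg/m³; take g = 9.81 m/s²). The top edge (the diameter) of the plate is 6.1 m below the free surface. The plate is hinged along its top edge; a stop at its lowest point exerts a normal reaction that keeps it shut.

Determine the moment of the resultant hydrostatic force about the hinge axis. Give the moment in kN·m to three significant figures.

M ≈ 8.99 kN·m

γ = ρg = 810 × 9.81 / 1000 = 7.9461 kN/m³.
The centroid of a semicircle lies 4r/(3π) = 0.271624 m from the diameter, here below the top edge, so the centroid depth is h_c = 6.1 + 0.271624 = 6.37162 m.
A = πr²/2 = π × 0.64²/2 = 0.643398 m².
Resultant F = γ·h_c·A = 7.9461 × 6.37162 × 0.643398 = 32.5749 kN.
I_c = (π/8 − 8/(9π))·r⁴ = 0.109757 × 0.64⁴ = 0.0184142 m⁴.
Centre of pressure: y_p = y_c + I_c/(y_c·A) = 6.37162 + 0.0184142/(6.37162 × 0.643398) = 6.37162 + 0.00449183 = 6.37611 m along the plane.
The resultant acts 0.271624 + 0.00449183 = 0.276116 m (along the plate) below the hinge at the top edge, so the moment about the hinge is M = F × 0.276116 = 32.5749 × 0.276116 = 8.99445 kN·m.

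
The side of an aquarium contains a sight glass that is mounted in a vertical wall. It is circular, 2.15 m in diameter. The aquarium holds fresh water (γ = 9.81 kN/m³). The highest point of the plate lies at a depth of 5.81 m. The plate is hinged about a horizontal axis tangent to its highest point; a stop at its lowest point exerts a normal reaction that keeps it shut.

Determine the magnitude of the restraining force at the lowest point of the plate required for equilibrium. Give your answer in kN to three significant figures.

γ = 9.81 kN/m³.
The centroid is at the centre, 1.075 m below the top of the plate, so the centroid depth is h_c = 5.81 + 1.075 = 6.885 m.
A = π(1.075)² = 3.6305 m².
Resultant F = γ·h_c·A = 9.81 × 6.885 × 3.6305 = 245.211 kN.
I_c = πr⁴/4 = π × 1.075⁴/4 = 1.04888 m⁴.
Centre of pressure: y_p = y_c + I_c/(y_c·A) = 6.885 + 1.04888/(6.885 × 3.6305) = 6.885 + 0.0419619 = 6.92696 m along the plane.
The resultant acts 1.075 + 0.0419619 = 1.11696 m (along the plate) below the hinge at the top edge, so the moment about the hinge is M = F × 1.11696 = 245.211 × 1.11696 = 273.891 kN·m.
A normal force at the bottom, 2.15 m from the hinge, must supply this moment: P = 273.891/2.15 = 127.391 kN.

P ≈ 127 kN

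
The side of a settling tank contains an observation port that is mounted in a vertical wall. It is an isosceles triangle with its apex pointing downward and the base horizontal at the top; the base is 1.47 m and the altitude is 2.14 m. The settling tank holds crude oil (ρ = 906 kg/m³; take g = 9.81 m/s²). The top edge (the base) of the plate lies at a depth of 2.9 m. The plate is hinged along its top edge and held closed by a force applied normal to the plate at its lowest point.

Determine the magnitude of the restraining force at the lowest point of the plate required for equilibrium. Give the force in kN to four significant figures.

γ = ρg = 906 × 9.81 / 1000 = 8.88786 kN/m³.
With the apex down, the centroid sits h/3 = 2.14/3 = 0.713333 m below the base (the top edge), so the centroid depth is h_c = 2.9 + 0.713333 = 3.61333 m.
A = ½ × 1.47 × 2.14 = 1.5729 m².
Resultant F = γ·h_c·A = 8.88786 × 3.61333 × 1.5729 = 50.5133 kN.
I_c = b·h³/36 = 1.47 × 2.14³/36 = 0.400181 m⁴.
Centre of pressure: y_p = y_c + I_c/(y_c·A) = 3.61333 + 0.400181/(3.61333 × 1.5729) = 3.61333 + 0.0704122 = 3.68374 m along the plane.
The resultant acts 0.713333 + 0.0704122 = 0.783745 m (along the plate) below the hinge at the top edge, so the moment about the hinge is M = F × 0.783745 = 50.5133 × 0.783745 = 39.5895 kN·m.
A normal force at the bottom, 2.14 m from the hinge, must supply this moment: P = 39.5895/2.14 = 18.4998 kN.

P ≈ 18.50 kN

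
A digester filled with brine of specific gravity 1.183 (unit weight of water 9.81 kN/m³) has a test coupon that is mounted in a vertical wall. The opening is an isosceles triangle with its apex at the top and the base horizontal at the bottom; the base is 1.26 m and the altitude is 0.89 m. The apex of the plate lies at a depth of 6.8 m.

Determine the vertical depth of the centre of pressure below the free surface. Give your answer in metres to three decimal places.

h_p = 7.399 m

γ = 1.183 × 9.81 = 11.60523 kN/m³.
With the apex up, the centroid sits 2h/3 = 2 × 0.89/3 = 0.593333 m below the apex, so the centroid depth is h_c = 6.8 + 0.593333 = 7.39333 m.
A = ½ × 1.26 × 0.89 = 0.5607 m².
Resultant F = γ·h_c·A = 11.60523 × 7.39333 × 0.5607 = 48.1088 kN.
I_c = b·h³/36 = 1.26 × 0.89³/36 = 0.0246739 m⁴.
Centre of pressure: y_p = y_c + I_c/(y_c·A) = 7.39333 + 0.0246739/(7.39333 × 0.5607) = 7.39333 + 0.00595206 = 7.39928 m along the plane.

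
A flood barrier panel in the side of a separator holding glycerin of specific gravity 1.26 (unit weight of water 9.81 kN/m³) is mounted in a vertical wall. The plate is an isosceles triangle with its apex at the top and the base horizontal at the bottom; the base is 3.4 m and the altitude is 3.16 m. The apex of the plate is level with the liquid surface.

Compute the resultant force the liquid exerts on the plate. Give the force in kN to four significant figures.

F ≈ 139.9 kN

γ = 1.26 × 9.81 = 12.3606 kN/m³.
With the apex up, the centroid sits 2h/3 = 2 × 3.16/3 = 2.10667 m below the apex, so the centroid depth is h_c = 2.10667 m.
A = ½ × 3.4 × 3.16 = 5.372 m².
Resultant F = γ·h_c·A = 12.3606 × 2.10667 × 5.372 = 139.885 kN.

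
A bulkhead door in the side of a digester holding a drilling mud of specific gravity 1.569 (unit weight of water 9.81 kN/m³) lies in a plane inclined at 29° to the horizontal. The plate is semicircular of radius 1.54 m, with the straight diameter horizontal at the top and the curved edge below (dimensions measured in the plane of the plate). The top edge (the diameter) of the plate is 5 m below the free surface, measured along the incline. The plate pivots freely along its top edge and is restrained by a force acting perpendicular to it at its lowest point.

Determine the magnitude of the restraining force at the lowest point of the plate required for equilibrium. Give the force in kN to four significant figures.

γ = 1.569 × 9.81 = 15.39189 kN/m³.
Let θ = 29° be the plate's angle to the horizontal; measure y along the incline from where the plane meets the free surface. Vertical depth h = y·sinθ with sinθ = 0.484810.
The centroid of a semicircle lies 4r/(3π) = 0.653596 m from the diameter, here below the top edge, so y_c = 5 + 0.653596 = 5.6536 m and h_c = 5.6536 × 0.484810 = 2.74092 m.
A = πr²/2 = π × 1.54²/2 = 3.7253 m².
Resultant F = γ·h_c·A = 15.39189 × 2.74092 × 3.7253 = 157.163 kN.
I_c = (π/8 − 8/(9π))·r⁴ = 0.109757 × 1.54⁴ = 0.617327 m⁴.
Centre of pressure: y_p = y_c + I_c/(y_c·A) = 5.6536 + 0.617327/(5.6536 × 3.7253) = 5.6536 + 0.0293109 = 5.68291 m along the plane.
The resultant acts 0.653596 + 0.0293109 = 0.682907 m (along the plate) below the hinge at the top edge, so the moment about the hinge is M = F × 0.682907 = 157.163 × 0.682907 = 107.328 kN·m.
A normal force at the bottom, 1.54 m from the hinge, must supply this moment: P = 107.328/1.54 = 69.6935 kN.

P ≈ 69.69 kN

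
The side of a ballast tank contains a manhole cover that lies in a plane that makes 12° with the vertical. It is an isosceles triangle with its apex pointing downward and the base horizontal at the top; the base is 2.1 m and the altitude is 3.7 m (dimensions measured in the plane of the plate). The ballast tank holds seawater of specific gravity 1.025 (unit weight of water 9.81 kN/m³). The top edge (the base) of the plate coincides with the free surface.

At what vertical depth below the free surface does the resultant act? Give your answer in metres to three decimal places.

h_p = 1.810 m

γ = 1.025 × 9.81 = 10.05525 kN/m³.
The plate makes 12° with the vertical, i.e. θ = 90° − 12° = 78° to the horizontal. Measuring y along the incline from the free-surface line, vertical depth h = y·sinθ with sinθ = 0.978148.
With the apex down, the centroid sits h/3 = 3.7/3 = 1.23333 m below the base (the top edge), so y_c = 1.23333 m and h_c = 1.23333 × 0.978148 = 1.20638 m.
A = ½ × 2.1 × 3.7 = 3.885 m².
Resultant F = γ·h_c·A = 10.05525 × 1.20638 × 3.885 = 47.1268 kN.
I_c = b·h³/36 = 2.1 × 3.7³/36 = 2.95476 m⁴.
Centre of pressure: y_p = y_c + I_c/(y_c·A) = 1.23333 + 2.95476/(1.23333 × 3.885) = 1.23333 + 0.616669 = 1.85 m along the plane.
Vertically, h_p = y_p·sinθ = 1.85 × 0.978148 = 1.80957 m.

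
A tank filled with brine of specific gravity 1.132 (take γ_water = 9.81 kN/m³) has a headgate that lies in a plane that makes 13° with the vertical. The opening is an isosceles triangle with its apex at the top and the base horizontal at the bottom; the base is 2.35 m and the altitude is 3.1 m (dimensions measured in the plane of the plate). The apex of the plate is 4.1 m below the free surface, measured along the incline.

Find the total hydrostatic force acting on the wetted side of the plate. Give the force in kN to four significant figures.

γ = 1.132 × 9.81 = 11.10492 kN/m³.
The plate makes 13° with the vertical, i.e. θ = 90° − 13° = 77° to the horizontal. Measuring y along the incline from the free-surface line, vertical depth h = y·sinθ with sinθ = 0.974370.
With the apex up, the centroid sits 2h/3 = 2 × 3.1/3 = 2.06667 m below the apex, so y_c = 4.1 + 2.06667 = 6.16667 m and h_c = 6.16667 × 0.974370 = 6.00862 m.
A = ½ × 2.35 × 3.1 = 3.6425 m².
Resultant F = γ·h_c·A = 11.10492 × 6.00862 × 3.6425 = 243.047 kN.

F ≈ 243.0 kN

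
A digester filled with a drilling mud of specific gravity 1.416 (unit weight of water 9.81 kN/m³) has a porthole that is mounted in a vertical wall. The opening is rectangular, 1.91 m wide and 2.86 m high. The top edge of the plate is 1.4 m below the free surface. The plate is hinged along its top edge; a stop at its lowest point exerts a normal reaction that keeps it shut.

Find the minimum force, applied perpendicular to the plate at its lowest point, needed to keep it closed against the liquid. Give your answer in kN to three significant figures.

γ = 1.416 × 9.81 = 13.89096 kN/m³.
The centroid lies 2.86/2 = 1.43 m below the top edge, so the centroid depth is h_c = 1.4 + 1.43 = 2.83 m.
A = 1.91 × 2.86 = 5.4626 m².
Resultant F = γ·h_c·A = 13.89096 × 2.83 × 5.4626 = 214.743 kN.
I_c = b·h³/12 = 1.91 × 2.86³/12 = 3.72349 m⁴.
Centre of pressure: y_p = y_c + I_c/(y_c·A) = 2.83 + 3.72349/(2.83 × 5.4626) = 2.83 + 0.24086 = 3.07086 m along the plane.
The resultant acts 1.43 + 0.24086 = 1.67086 m (along the plate) below the hinge at the top edge, so the moment about the hinge is M = F × 1.67086 = 214.743 × 1.67086 = 358.805 kN·m.
A normal force at the bottom, 2.86 m from the hinge, must supply this moment: P = 358.805/2.86 = 125.456 kN.

P ≈ 125 kN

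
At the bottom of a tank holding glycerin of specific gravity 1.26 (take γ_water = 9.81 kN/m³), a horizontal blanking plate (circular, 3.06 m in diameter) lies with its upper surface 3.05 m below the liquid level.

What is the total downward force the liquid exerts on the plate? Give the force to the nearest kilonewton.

γ = 1.26 × 9.81 = 12.3606 kN/m³.
The plate is horizontal, so pressure is uniform at p = γ·h = 12.3606 × 3.05 = 37.6998 kN/m².
A = π(1.53)² = 7.35415 m².
F = p·A = 37.6998 × 7.35415 = 277.25 kN.

F ≈ 277 kN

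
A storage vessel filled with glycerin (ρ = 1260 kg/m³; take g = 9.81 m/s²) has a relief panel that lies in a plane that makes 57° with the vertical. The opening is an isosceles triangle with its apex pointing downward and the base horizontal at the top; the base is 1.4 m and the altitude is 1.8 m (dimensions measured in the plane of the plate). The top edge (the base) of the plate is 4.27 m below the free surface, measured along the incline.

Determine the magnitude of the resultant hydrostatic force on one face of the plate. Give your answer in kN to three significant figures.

γ = ρg = 1260 × 9.81 / 1000 = 12.3606 kN/m³.
The plate makes 57° with the vertical, i.e. θ = 90° − 57° = 33° to the horizontal. Measuring y along the incline from the free-surface line, vertical depth h = y·sinθ with sinθ = 0.544639.
With the apex down, the centroid sits h/3 = 1.8/3 = 0.6 m below the base (the top edge), so y_c = 4.27 + 0.6 = 4.87 m and h_c = 4.87 × 0.544639 = 2.65239 m.
A = ½ × 1.4 × 1.8 = 1.26 m².
Resultant F = γ·h_c·A = 12.3606 × 2.65239 × 1.26 = 41.3093 kN.

F ≈ 41.3 kN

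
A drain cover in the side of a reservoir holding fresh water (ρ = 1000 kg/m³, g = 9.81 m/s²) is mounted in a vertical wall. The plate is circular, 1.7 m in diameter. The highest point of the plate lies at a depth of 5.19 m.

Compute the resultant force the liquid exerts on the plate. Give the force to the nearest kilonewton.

F ≈ 134 kN

γ = ρg = 1000 × 9.81 = 9810 N/m³ = 9.81 kN/m³.
The centroid is at the centre, 0.85 m below the top of the plate, so the centroid depth is h_c = 5.19 + 0.85 = 6.04 m.
A = π(0.85)² = 2.2698 m².
Resultant F = γ·h_c·A = 9.81 × 6.04 × 2.2698 = 134.491 kN.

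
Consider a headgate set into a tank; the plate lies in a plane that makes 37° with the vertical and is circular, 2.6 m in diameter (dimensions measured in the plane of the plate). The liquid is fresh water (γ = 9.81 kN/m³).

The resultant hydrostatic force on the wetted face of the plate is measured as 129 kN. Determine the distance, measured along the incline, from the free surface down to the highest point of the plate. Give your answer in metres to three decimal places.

γ = 9.81 kN/m³.
A = π(1.3)² = 5.30929 m².
From F = γ·h_c·A, the centroid depth is h_c = 129/(9.81 × 5.30929) = 2.47676 m.
The plate makes 37° with the vertical, i.e. θ = 90° − 37° = 53° to the horizontal. Measuring y along the incline from the free-surface line, vertical depth h = y·sinθ with sinθ = 0.798636.
Along the incline, y_c = h_c/sinθ = 2.47676/0.798636 = 3.10124 m.
The centroid is at the centre, 1.3 m below the top of the plate, so the highest point sits at y_top = 3.10124 − 1.3 = 1.80124 m along the incline.

y_top ≈ 1.801 m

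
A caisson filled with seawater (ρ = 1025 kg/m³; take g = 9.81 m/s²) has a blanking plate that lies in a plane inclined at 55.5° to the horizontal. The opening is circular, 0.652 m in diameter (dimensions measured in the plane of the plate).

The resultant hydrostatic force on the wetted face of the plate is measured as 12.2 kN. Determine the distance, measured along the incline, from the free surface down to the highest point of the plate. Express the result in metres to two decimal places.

y_top ≈ 4.08 m

γ = ρg = 1025 × 9.81 / 1000 = 10.05525 kN/m³.
A = π(0.326)² = 0.333876 m².
From F = γ·h_c·A, the centroid depth is h_c = 12.2/(10.05525 × 0.333876) = 3.63397 m.
Let θ = 55.5° be the plate's angle to the horizontal; measure y along the incline from where the plane meets the free surface. Vertical depth h = y·sinθ with sinθ = 0.824126.
Along the incline, y_c = h_c/sinθ = 3.63397/0.824126 = 4.40948 m.
The centroid is at the centre, 0.326 m below the top of the plate, so the highest point sits at y_top = 4.40948 − 0.326 = 4.08348 m along the incline.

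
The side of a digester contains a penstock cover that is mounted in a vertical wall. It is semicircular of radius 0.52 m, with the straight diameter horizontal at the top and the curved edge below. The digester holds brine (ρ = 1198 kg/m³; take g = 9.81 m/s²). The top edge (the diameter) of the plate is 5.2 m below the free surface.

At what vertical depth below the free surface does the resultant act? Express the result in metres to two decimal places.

h_p = 5.42 m

γ = ρg = 1198 × 9.81 / 1000 = 11.75238 kN/m³.
The centroid of a semicircle lies 4r/(3π) = 0.220695 m from the diameter, here below the top edge, so the centroid depth is h_c = 5.2 + 0.220695 = 5.4207 m.
A = πr²/2 = π × 0.52²/2 = 0.424743 m².
Resultant F = γ·h_c·A = 11.75238 × 5.4207 × 0.424743 = 27.0587 kN.
I_c = (π/8 − 8/(9π))·r⁴ = 0.109757 × 0.52⁴ = 0.00802501 m⁴.
Centre of pressure: y_p = y_c + I_c/(y_c·A) = 5.4207 + 0.00802501/(5.4207 × 0.424743) = 5.4207 + 0.00348549 = 5.42419 m along the plane.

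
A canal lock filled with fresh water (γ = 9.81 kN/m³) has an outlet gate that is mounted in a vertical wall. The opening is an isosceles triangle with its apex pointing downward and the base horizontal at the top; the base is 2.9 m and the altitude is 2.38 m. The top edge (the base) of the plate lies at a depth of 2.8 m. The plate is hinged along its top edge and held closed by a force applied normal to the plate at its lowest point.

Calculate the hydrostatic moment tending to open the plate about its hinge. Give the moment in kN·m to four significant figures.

γ = 9.81 kN/m³.
With the apex down, the centroid sits h/3 = 2.38/3 = 0.793333 m below the base (the top edge), so the centroid depth is h_c = 2.8 + 0.793333 = 3.59333 m.
A = ½ × 2.9 × 2.38 = 3.451 m².
Resultant F = γ·h_c·A = 9.81 × 3.59333 × 3.451 = 121.65 kN.
I_c = b·h³/36 = 2.9 × 2.38³/36 = 1.08599 m⁴.
Centre of pressure: y_p = y_c + I_c/(y_c·A) = 3.59333 + 1.08599/(3.59333 × 3.451) = 3.59333 + 0.0875757 = 3.68091 m along the plane.
The resultant acts 0.793333 + 0.0875757 = 0.880909 m (along the plate) below the hinge at the top edge, so the moment about the hinge is M = F × 0.880909 = 121.65 × 0.880909 = 107.163 kN·m.

M ≈ 107.2 kN·m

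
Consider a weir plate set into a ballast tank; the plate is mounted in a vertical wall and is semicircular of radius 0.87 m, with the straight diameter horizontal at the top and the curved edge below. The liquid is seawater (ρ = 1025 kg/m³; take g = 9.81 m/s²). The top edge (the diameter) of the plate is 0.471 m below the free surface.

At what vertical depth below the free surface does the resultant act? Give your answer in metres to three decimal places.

h_p = 0.903 m

γ = ρg = 1025 × 9.81 / 1000 = 10.05525 kN/m³.
The centroid of a semicircle lies 4r/(3π) = 0.369239 m from the diameter, here below the top edge, so the centroid depth is h_c = 0.471 + 0.369239 = 0.840239 m.
A = πr²/2 = π × 0.87²/2 = 1.18894 m².
Resultant F = γ·h_c·A = 10.05525 × 0.840239 × 1.18894 = 10.0451 kN.
I_c = (π/8 − 8/(9π))·r⁴ = 0.109757 × 0.87⁴ = 0.0628795 m⁴.
Centre of pressure: y_p = y_c + I_c/(y_c·A) = 0.840239 + 0.0628795/(0.840239 × 1.18894) = 0.840239 + 0.0629428 = 0.903182 m along the plane.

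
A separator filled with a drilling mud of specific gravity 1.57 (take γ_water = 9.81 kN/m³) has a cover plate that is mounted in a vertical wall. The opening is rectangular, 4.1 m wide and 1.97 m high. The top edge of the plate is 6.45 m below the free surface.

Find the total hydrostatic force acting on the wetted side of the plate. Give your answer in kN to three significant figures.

γ = 1.57 × 9.81 = 15.4017 kN/m³.
The centroid lies 1.97/2 = 0.985 m below the top edge, so the centroid depth is h_c = 6.45 + 0.985 = 7.435 m.
A = 4.1 × 1.97 = 8.077 m².
Resultant F = γ·h_c·A = 15.4017 × 7.435 × 8.077 = 924.911 kN.

F ≈ 925 kN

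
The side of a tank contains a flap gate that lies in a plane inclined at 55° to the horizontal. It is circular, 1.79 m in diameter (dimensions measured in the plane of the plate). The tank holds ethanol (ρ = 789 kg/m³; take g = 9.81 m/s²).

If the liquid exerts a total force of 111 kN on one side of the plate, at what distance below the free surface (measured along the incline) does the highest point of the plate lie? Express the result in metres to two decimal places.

γ = ρg = 789 × 9.81 / 1000 = 7.74009 kN/m³.
A = π(0.895)² = 2.51649 m².
From F = γ·h_c·A, the centroid depth is h_c = 111/(7.74009 × 2.51649) = 5.69878 m.
Let θ = 55° be the plate's angle to the horizontal; measure y along the incline from where the plane meets the free surface. Vertical depth h = y·sinθ with sinθ = 0.819152.
Along the incline, y_c = h_c/sinθ = 5.69878/0.819152 = 6.95693 m.
The centroid is at the centre, 0.895 m below the top of the plate, so the highest point sits at y_top = 6.95693 − 0.895 = 6.06193 m along the incline.

y_top ≈ 6.06 m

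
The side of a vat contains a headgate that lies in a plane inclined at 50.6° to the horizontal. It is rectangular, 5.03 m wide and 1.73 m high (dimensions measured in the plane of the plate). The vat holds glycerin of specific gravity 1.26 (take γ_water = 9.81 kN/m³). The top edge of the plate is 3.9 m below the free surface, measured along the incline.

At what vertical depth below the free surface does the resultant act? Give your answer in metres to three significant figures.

h_p = 3.72 m

γ = 1.26 × 9.81 = 12.3606 kN/m³.
Let θ = 50.6° be the plate's angle to the horizontal; measure y along the incline from where the plane meets the free surface. Vertical depth h = y·sinθ with sinθ = 0.772734.
The centroid lies 1.73/2 = 0.865 m below the top edge, so y_c = 3.9 + 0.865 = 4.765 m and h_c = 4.765 × 0.772734 = 3.68208 m.
A = 5.03 × 1.73 = 8.7019 m².
Resultant F = γ·h_c·A = 12.3606 × 3.68208 × 8.7019 = 396.047 kN.
I_c = b·h³/12 = 5.03 × 1.73³/12 = 2.17033 m⁴.
Centre of pressure: y_p = y_c + I_c/(y_c·A) = 4.765 + 2.17033/(4.765 × 8.7019) = 4.765 + 0.0523418 = 4.81734 m along the plane.
Vertically, h_p = y_p·sinθ = 4.81734 × 0.772734 = 3.72252 m.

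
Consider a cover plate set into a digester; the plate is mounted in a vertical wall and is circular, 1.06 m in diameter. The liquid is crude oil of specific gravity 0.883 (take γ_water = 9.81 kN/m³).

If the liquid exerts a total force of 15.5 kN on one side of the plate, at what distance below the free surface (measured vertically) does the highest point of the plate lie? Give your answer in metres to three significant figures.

γ = 0.883 × 9.81 = 8.66223 kN/m³.
A = π(0.53)² = 0.882473 m².
From F = γ·h_c·A, the centroid depth is h_c = 15.5/(8.66223 × 0.882473) = 2.02769 m.
The centroid is at the centre, 0.53 m below the top of the plate, so the highest point sits at h_top = 2.02769 − 0.53 = 1.49769 m below the surface.

d_top ≈ 1.50 m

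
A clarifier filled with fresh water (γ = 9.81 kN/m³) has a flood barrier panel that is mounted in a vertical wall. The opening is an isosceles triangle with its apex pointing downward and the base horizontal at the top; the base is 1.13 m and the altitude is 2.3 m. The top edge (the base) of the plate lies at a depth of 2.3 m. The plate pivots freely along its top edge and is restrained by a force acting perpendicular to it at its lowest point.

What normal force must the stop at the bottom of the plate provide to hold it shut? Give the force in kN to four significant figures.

P ≈ 14.66 kN

γ = 9.81 kN/m³.
With the apex down, the centroid sits h/3 = 2.3/3 = 0.766667 m below the base (the top edge), so the centroid depth is h_c = 2.3 + 0.766667 = 3.06667 m.
A = ½ × 1.13 × 2.3 = 1.2995 m².
Resultant F = γ·h_c·A = 9.81 × 3.06667 × 1.2995 = 39.0942 kN.
I_c = b·h³/36 = 1.13 × 2.3³/36 = 0.381909 m⁴.
Centre of pressure: y_p = y_c + I_c/(y_c·A) = 3.06667 + 0.381909/(3.06667 × 1.2995) = 3.06667 + 0.0958333 = 3.1625 m along the plane.
The resultant acts 0.766667 + 0.0958333 = 0.8625 m (along the plate) below the hinge at the top edge, so the moment about the hinge is M = F × 0.8625 = 39.0942 × 0.8625 = 33.7187 kN·m.
A normal force at the bottom, 2.3 m from the hinge, must supply this moment: P = 33.7187/2.3 = 14.6603 kN.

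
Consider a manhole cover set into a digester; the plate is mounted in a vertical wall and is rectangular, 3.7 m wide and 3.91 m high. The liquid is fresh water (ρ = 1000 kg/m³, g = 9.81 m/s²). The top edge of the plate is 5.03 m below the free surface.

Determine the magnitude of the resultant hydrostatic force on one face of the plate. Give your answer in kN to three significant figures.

γ = ρg = 1000 × 9.81 = 9810 N/m³ = 9.81 kN/m³.
The centroid lies 3.91/2 = 1.955 m below the top edge, so the centroid depth is h_c = 5.03 + 1.955 = 6.985 m.
A = 3.7 × 3.91 = 14.467 m².
Resultant F = γ·h_c·A = 9.81 × 6.985 × 14.467 = 991.32 kN.

F ≈ 991 kN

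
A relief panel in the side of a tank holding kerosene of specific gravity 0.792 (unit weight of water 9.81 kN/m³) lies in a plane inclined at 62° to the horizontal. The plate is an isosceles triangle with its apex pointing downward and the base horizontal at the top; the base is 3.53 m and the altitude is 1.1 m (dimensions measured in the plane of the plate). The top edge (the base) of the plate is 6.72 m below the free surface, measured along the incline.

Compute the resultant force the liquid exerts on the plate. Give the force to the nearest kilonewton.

F ≈ 94 kN

γ = 0.792 × 9.81 = 7.76952 kN/m³.
Let θ = 62° be the plate's angle to the horizontal; measure y along the incline from where the plane meets the free surface. Vertical depth h = y·sinθ with sinθ = 0.882948.
With the apex down, the centroid sits h/3 = 1.1/3 = 0.366667 m below the base (the top edge), so y_c = 6.72 + 0.366667 = 7.08667 m and h_c = 7.08667 × 0.882948 = 6.25716 m.
A = ½ × 3.53 × 1.1 = 1.9415 m².
Resultant F = γ·h_c·A = 7.76952 × 6.25716 × 1.9415 = 94.3863 kN.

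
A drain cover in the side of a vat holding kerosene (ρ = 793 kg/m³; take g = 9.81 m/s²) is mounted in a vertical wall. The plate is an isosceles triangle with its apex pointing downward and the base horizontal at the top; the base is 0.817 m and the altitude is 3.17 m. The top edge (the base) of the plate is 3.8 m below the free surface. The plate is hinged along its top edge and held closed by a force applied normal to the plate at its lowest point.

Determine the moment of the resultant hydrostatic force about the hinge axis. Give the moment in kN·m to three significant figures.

γ = ρg = 793 × 9.81 / 1000 = 7.77933 kN/m³.
With the apex down, the centroid sits h/3 = 3.17/3 = 1.05667 m below the base (the top edge), so the centroid depth is h_c = 3.8 + 1.05667 = 4.85667 m.
A = ½ × 0.817 × 3.17 = 1.29494 m².
Resultant F = γ·h_c·A = 7.77933 × 4.85667 × 1.29494 = 48.925 kN.
I_c = b·h³/36 = 0.817 × 3.17³/36 = 0.722932 m⁴.
Centre of pressure: y_p = y_c + I_c/(y_c·A) = 4.85667 + 0.722932/(4.85667 × 1.29494) = 4.85667 + 0.11495 = 4.97162 m along the plane.
The resultant acts 1.05667 + 0.11495 = 1.17162 m (along the plate) below the hinge at the top edge, so the moment about the hinge is M = F × 1.17162 = 48.925 × 1.17162 = 57.3215 kN·m.

M ≈ 57.3 kN·m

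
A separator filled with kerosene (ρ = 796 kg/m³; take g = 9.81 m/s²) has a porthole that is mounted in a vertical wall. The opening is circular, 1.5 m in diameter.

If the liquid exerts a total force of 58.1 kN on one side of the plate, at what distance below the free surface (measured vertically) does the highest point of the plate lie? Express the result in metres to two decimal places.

d_top ≈ 3.46 m

γ = ρg = 796 × 9.81 / 1000 = 7.80876 kN/m³.
A = π(0.75)² = 1.76715 m².
From F = γ·h_c·A, the centroid depth is h_c = 58.1/(7.80876 × 1.76715) = 4.21037 m.
The centroid is at the centre, 0.75 m below the top of the plate, so the highest point sits at h_top = 4.21037 − 0.75 = 3.46037 m below the surface.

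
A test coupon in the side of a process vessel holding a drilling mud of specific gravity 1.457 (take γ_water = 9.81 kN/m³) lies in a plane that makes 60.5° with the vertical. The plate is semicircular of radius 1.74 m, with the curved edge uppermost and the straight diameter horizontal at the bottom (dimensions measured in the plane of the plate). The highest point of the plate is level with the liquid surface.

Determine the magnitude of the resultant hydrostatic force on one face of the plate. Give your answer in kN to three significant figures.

F ≈ 33.5 kN

γ = 1.457 × 9.81 = 14.29317 kN/m³.
The plate makes 60.5° with the vertical, i.e. θ = 90° − 60.5° = 29.5° to the horizontal. Measuring y along the incline from the free-surface line, vertical depth h = y·sinθ with sinθ = 0.492424.
The centroid lies 4r/(3π) = 0.738479 m above the diameter, so r − 4r/(3π) = 1.74 − 0.738479 = 1.00152 m below the topmost point, so y_c = 1.00152 m and h_c = 1.00152 × 0.492424 = 0.493172 m.
A = πr²/2 = π × 1.74²/2 = 4.75574 m².
Resultant F = γ·h_c·A = 14.29317 × 0.493172 × 4.75574 = 33.5232 kN.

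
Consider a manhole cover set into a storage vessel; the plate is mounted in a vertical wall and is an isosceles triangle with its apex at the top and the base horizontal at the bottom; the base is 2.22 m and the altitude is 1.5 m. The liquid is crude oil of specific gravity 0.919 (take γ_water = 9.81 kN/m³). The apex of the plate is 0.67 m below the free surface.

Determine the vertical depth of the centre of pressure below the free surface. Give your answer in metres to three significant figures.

γ = 0.919 × 9.81 = 9.01539 kN/m³.
With the apex up, the centroid sits 2h/3 = 2 × 1.5/3 = 1 m below the apex, so the centroid depth is h_c = 0.67 + 1 = 1.67 m.
A = ½ × 2.22 × 1.5 = 1.665 m².
Resultant F = γ·h_c·A = 9.01539 × 1.67 × 1.665 = 25.0677 kN.
I_c = b·h³/36 = 2.22 × 1.5³/36 = 0.208125 m⁴.
Centre of pressure: y_p = y_c + I_c/(y_c·A) = 1.67 + 0.208125/(1.67 × 1.665) = 1.67 + 0.0748503 = 1.74485 m along the plane.

h_p = 1.74 m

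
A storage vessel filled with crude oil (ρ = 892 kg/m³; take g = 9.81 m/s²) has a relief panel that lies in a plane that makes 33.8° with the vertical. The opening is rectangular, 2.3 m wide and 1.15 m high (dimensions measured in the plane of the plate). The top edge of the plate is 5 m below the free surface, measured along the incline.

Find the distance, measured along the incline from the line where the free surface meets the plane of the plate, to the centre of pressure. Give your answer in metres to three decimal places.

y_p = 5.595 m

γ = ρg = 892 × 9.81 / 1000 = 8.75052 kN/m³.
The plate makes 33.8° with the vertical, i.e. θ = 90° − 33.8° = 56.2° to the horizontal. Measuring y along the incline from the free-surface line, vertical depth h = y·sinθ with sinθ = 0.830984.
The centroid lies 1.15/2 = 0.575 m below the top edge, so y_c = 5 + 0.575 = 5.575 m and h_c = 5.575 × 0.830984 = 4.63274 m.
A = 2.3 × 1.15 = 2.645 m².
Resultant F = γ·h_c·A = 8.75052 × 4.63274 × 2.645 = 107.225 kN.
I_c = b·h³/12 = 2.3 × 1.15³/12 = 0.291501 m⁴.
Centre of pressure: y_p = y_c + I_c/(y_c·A) = 5.575 + 0.291501/(5.575 × 2.645) = 5.575 + 0.0197683 = 5.59477 m along the plane.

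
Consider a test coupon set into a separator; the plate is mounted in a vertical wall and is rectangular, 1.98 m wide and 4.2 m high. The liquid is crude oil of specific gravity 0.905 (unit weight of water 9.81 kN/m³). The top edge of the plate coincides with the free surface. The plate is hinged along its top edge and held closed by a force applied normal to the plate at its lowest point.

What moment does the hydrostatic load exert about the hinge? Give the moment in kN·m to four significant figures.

γ = 0.905 × 9.81 = 8.87805 kN/m³.
The centroid lies 4.2/2 = 2.1 m below the top edge, so the centroid depth is h_c = 2.1 m.
A = 1.98 × 4.2 = 8.316 m².
Resultant F = γ·h_c·A = 8.87805 × 2.1 × 8.316 = 155.043 kN.
I_c = b·h³/12 = 1.98 × 4.2³/12 = 12.2245 m⁴.
Centre of pressure: y_p = y_c + I_c/(y_c·A) = 2.1 + 12.2245/(2.1 × 8.316) = 2.1 + 0.699999 = 2.8 m along the plane.
The resultant acts 2.1 + 0.699999 = 2.8 m (along the plate) below the hinge at the top edge, so the moment about the hinge is M = F × 2.8 = 155.043 × 2.8 = 434.12 kN·m.

M ≈ 434.1 kN·m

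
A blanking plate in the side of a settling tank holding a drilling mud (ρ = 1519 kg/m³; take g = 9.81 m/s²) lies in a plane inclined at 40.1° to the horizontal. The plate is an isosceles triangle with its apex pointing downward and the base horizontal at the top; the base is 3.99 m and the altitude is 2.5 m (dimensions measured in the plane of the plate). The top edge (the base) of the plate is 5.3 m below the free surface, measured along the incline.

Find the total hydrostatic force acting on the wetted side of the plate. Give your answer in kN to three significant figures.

F ≈ 294 kN

γ = ρg = 1519 × 9.81 / 1000 = 14.90139 kN/m³.
Let θ = 40.1° be the plate's angle to the horizontal; measure y along the incline from where the plane meets the free surface. Vertical depth h = y·sinθ with sinθ = 0.644124.
With the apex down, the centroid sits h/3 = 2.5/3 = 0.833333 m below the base (the top edge), so y_c = 5.3 + 0.833333 = 6.13333 m and h_c = 6.13333 × 0.644124 = 3.95063 m.
A = ½ × 3.99 × 2.5 = 4.9875 m².
Resultant F = γ·h_c·A = 14.90139 × 3.95063 × 4.9875 = 293.614 kN.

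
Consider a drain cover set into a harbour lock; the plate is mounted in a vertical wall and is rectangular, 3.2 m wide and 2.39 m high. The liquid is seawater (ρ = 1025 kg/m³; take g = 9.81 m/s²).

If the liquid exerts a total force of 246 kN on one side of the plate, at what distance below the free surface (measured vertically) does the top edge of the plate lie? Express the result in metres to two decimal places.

d_top ≈ 2.00 m

γ = ρg = 1025 × 9.81 / 1000 = 10.05525 kN/m³.
A = 3.2 × 2.39 = 7.648 m².
From F = γ·h_c·A, the centroid depth is h_c = 246/(10.05525 × 7.648) = 3.19885 m.
The centroid lies 2.39/2 = 1.195 m below the top edge, so the top edge sits at h_top = 3.19885 − 1.195 = 2.00385 m below the surface.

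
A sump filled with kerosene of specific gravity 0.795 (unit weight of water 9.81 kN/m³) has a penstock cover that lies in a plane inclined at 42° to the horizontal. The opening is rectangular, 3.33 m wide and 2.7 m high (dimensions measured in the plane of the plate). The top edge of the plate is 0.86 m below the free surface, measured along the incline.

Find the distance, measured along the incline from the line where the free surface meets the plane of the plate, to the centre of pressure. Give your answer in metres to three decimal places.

y_p = 2.485 m

γ = 0.795 × 9.81 = 7.79895 kN/m³.
Let θ = 42° be the plate's angle to the horizontal; measure y along the incline from where the plane meets the free surface. Vertical depth h = y·sinθ with sinθ = 0.669131.
The centroid lies 2.7/2 = 1.35 m below the top edge, so y_c = 0.86 + 1.35 = 2.21 m and h_c = 2.21 × 0.669131 = 1.47878 m.
A = 3.33 × 2.7 = 8.991 m².
Resultant F = γ·h_c·A = 7.79895 × 1.47878 × 8.991 = 103.693 kN.
I_c = b·h³/12 = 3.33 × 2.7³/12 = 5.46203 m⁴.
Centre of pressure: y_p = y_c + I_c/(y_c·A) = 2.21 + 5.46203/(2.21 × 8.991) = 2.21 + 0.274887 = 2.48489 m along the plane.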